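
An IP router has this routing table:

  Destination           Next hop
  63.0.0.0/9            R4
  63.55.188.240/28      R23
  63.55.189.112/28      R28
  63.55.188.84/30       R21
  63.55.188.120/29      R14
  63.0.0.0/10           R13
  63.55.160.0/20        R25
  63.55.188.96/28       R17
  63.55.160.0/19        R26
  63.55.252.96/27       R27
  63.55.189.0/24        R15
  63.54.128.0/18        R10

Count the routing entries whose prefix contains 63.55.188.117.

Prefixes containing 63.55.188.117:
  63.0.0.0/9 (63.0.0.0 - 63.127.255.255)
  63.0.0.0/10 (63.0.0.0 - 63.63.255.255)
  63.55.160.0/19 (63.55.160.0 - 63.55.191.255)
Total matching entries: 3.

3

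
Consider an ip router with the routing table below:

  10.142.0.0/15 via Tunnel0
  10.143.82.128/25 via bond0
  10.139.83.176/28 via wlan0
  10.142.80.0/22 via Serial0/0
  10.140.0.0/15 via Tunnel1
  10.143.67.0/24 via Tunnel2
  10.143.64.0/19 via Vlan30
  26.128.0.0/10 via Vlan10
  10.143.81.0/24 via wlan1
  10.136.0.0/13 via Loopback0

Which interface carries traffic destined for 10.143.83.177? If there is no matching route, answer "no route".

Routes whose prefix contains 10.143.83.177:
  10.136.0.0/13 (10.136.0.0 - 10.143.255.255) -> Loopback0
  10.142.0.0/15 (10.142.0.0 - 10.143.255.255) -> Tunnel0
  10.143.64.0/19 (10.143.64.0 - 10.143.95.255) -> Vlan30
More-specific entries that do NOT match:
  10.139.83.176/28 (10.139.83.176 - 10.139.83.191) does not contain 10.143.83.177
  10.143.82.128/25 (10.143.82.128 - 10.143.82.255) does not contain 10.143.83.177
  10.143.67.0/24 (10.143.67.0 - 10.143.67.255) does not contain 10.143.83.177
  10.143.81.0/24 (10.143.81.0 - 10.143.81.255) does not contain 10.143.83.177
  10.142.80.0/22 (10.142.80.0 - 10.142.83.255) does not contain 10.143.83.177
Longest matching prefix is /19 -> interface Vlan30.

Vlan30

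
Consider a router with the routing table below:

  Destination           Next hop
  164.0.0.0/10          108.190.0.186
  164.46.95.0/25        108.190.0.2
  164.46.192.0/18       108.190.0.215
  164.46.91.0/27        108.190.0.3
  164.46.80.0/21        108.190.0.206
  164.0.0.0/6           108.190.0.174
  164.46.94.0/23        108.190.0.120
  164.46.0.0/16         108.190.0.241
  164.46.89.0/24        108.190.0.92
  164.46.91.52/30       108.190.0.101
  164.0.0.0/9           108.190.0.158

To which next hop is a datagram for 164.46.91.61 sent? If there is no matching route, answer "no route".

Routes whose prefix contains 164.46.91.61:
  164.0.0.0/6 (164.0.0.0 - 167.255.255.255) -> 108.190.0.174
  164.0.0.0/9 (164.0.0.0 - 164.127.255.255) -> 108.190.0.158
  164.0.0.0/10 (164.0.0.0 - 164.63.255.255) -> 108.190.0.186
  164.46.0.0/16 (164.46.0.0 - 164.46.255.255) -> 108.190.0.241
More-specific entries that do NOT match:
  164.46.91.52/30 (164.46.91.52 - 164.46.91.55) does not contain 164.46.91.61
  164.46.91.0/27 (164.46.91.0 - 164.46.91.31) does not contain 164.46.91.61
  164.46.95.0/25 (164.46.95.0 - 164.46.95.127) does not contain 164.46.91.61
  164.46.89.0/24 (164.46.89.0 - 164.46.89.255) does not contain 164.46.91.61
  164.46.94.0/23 (164.46.94.0 - 164.46.95.255) does not contain 164.46.91.61
  164.46.80.0/21 (164.46.80.0 - 164.46.87.255) does not contain 164.46.91.61
  164.46.192.0/18 (164.46.192.0 - 164.46.255.255) does not contain 164.46.91.61
Longest matching prefix is /16 -> next hop 108.190.0.241.

108.190.0.241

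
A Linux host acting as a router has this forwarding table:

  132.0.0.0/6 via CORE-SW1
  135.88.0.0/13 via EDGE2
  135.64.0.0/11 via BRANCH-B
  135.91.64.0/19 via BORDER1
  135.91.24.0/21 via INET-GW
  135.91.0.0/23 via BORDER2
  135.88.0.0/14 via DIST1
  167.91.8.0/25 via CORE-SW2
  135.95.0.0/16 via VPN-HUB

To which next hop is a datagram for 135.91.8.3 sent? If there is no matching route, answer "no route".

Routes whose prefix contains 135.91.8.3:
  132.0.0.0/6 (132.0.0.0 - 135.255.255.255) -> CORE-SW1
  135.64.0.0/11 (135.64.0.0 - 135.95.255.255) -> BRANCH-B
  135.88.0.0/13 (135.88.0.0 - 135.95.255.255) -> EDGE2
  135.88.0.0/14 (135.88.0.0 - 135.91.255.255) -> DIST1
More-specific entries that do NOT match:
  167.91.8.0/25 (167.91.8.0 - 167.91.8.127) does not contain 135.91.8.3
  135.91.0.0/23 (135.91.0.0 - 135.91.1.255) does not contain 135.91.8.3
  135.91.24.0/21 (135.91.24.0 - 135.91.31.255) does not contain 135.91.8.3
  135.91.64.0/19 (135.91.64.0 - 135.91.95.255) does not contain 135.91.8.3
  135.95.0.0/16 (135.95.0.0 - 135.95.255.255) does not contain 135.91.8.3
Longest matching prefix is /14 -> next hop DIST1.

DIST1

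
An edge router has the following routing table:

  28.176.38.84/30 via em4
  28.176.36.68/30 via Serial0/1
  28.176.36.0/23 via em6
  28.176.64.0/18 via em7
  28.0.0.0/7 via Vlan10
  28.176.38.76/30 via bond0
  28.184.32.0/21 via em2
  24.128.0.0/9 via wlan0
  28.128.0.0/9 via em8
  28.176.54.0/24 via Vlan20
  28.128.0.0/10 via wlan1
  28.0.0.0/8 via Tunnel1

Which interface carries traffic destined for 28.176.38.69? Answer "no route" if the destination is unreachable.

wlan1

Routes whose prefix contains 28.176.38.69:
  28.0.0.0/7 (28.0.0.0 - 29.255.255.255) -> Vlan10
  28.0.0.0/8 (28.0.0.0 - 28.255.255.255) -> Tunnel1
  28.128.0.0/9 (28.128.0.0 - 28.255.255.255) -> em8
  28.128.0.0/10 (28.128.0.0 - 28.191.255.255) -> wlan1
More-specific entries that do NOT match:
  28.176.38.84/30 (28.176.38.84 - 28.176.38.87) does not contain 28.176.38.69
  28.176.36.68/30 (28.176.36.68 - 28.176.36.71) does not contain 28.176.38.69
  28.176.38.76/30 (28.176.38.76 - 28.176.38.79) does not contain 28.176.38.69
  28.176.54.0/24 (28.176.54.0 - 28.176.54.255) does not contain 28.176.38.69
  28.176.36.0/23 (28.176.36.0 - 28.176.37.255) does not contain 28.176.38.69
  28.184.32.0/21 (28.184.32.0 - 28.184.39.255) does not contain 28.176.38.69
  28.176.64.0/18 (28.176.64.0 - 28.176.127.255) does not contain 28.176.38.69
Longest matching prefix is /10 -> interface wlan1.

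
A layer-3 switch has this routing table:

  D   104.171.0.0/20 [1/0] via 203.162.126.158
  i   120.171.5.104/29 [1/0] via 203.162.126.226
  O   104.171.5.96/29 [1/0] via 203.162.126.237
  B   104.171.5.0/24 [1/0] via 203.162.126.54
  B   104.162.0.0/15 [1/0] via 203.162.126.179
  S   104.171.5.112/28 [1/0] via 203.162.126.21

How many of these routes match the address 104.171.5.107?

2

Prefixes containing 104.171.5.107:
  104.171.0.0/20 (104.171.0.0 - 104.171.15.255)
  104.171.5.0/24 (104.171.5.0 - 104.171.5.255)
Total matching entries: 2.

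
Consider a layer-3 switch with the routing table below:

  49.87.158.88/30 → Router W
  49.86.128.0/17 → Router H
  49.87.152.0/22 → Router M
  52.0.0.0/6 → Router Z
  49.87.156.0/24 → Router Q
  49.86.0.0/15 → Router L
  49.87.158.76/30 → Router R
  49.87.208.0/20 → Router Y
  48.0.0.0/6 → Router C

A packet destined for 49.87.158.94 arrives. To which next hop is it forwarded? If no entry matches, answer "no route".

Routes whose prefix contains 49.87.158.94:
  48.0.0.0/6 (48.0.0.0 - 51.255.255.255) -> Router C
  49.86.0.0/15 (49.86.0.0 - 49.87.255.255) -> Router L
More-specific entries that do NOT match:
  49.87.158.88/30 (49.87.158.88 - 49.87.158.91) does not contain 49.87.158.94
  49.87.158.76/30 (49.87.158.76 - 49.87.158.79) does not contain 49.87.158.94
  49.87.156.0/24 (49.87.156.0 - 49.87.156.255) does not contain 49.87.158.94
  49.87.152.0/22 (49.87.152.0 - 49.87.155.255) does not contain 49.87.158.94
  49.87.208.0/20 (49.87.208.0 - 49.87.223.255) does not contain 49.87.158.94
  49.86.128.0/17 (49.86.128.0 - 49.86.255.255) does not contain 49.87.158.94
Longest matching prefix is /15 -> next hop Router L.

Router L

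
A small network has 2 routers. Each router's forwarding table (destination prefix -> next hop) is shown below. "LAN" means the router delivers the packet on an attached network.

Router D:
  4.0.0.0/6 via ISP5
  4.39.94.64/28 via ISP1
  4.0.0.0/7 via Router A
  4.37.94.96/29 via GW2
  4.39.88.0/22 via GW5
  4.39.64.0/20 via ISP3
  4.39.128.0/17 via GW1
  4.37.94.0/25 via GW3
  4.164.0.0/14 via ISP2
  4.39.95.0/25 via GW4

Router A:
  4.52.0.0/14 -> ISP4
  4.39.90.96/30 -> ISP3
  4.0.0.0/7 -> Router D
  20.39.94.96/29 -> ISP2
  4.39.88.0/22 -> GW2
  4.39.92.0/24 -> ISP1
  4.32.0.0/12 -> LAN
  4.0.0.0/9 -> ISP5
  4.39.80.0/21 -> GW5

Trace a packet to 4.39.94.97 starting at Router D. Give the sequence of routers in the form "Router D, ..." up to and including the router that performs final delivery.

Router D, Router A

At Router D: longest match for 4.39.94.97 is 4.0.0.0/7 -> Router A
At Router A: longest match for 4.39.94.97 is 4.32.0.0/12 -> LAN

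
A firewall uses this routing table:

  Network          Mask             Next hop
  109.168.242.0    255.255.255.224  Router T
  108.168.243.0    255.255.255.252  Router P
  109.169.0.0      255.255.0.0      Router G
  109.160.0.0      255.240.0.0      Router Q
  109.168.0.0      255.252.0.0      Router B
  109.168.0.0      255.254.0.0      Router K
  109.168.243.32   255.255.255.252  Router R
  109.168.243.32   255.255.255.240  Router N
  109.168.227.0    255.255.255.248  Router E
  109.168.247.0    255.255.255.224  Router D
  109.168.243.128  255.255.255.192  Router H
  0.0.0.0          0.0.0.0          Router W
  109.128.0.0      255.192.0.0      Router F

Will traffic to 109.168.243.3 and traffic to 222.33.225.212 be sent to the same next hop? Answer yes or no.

109.168.243.3: longest match 109.168.0.0/15 -> Router K
222.33.225.212: longest match 0.0.0.0/0 -> Router W

no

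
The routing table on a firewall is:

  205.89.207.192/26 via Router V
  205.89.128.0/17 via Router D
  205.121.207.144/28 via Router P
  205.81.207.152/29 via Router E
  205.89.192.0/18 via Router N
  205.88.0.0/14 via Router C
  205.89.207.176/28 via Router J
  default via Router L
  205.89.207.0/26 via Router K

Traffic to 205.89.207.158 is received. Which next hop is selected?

Routes whose prefix contains 205.89.207.158:
  0.0.0.0/0 (default, matches everything) -> Router L
  205.88.0.0/14 (205.88.0.0 - 205.91.255.255) -> Router C
  205.89.128.0/17 (205.89.128.0 - 205.89.255.255) -> Router D
  205.89.192.0/18 (205.89.192.0 - 205.89.255.255) -> Router N
More-specific entries that do NOT match:
  205.81.207.152/29 (205.81.207.152 - 205.81.207.159) does not contain 205.89.207.158
  205.121.207.144/28 (205.121.207.144 - 205.121.207.159) does not contain 205.89.207.158
  205.89.207.176/28 (205.89.207.176 - 205.89.207.191) does not contain 205.89.207.158
  205.89.207.192/26 (205.89.207.192 - 205.89.207.255) does not contain 205.89.207.158
  205.89.207.0/26 (205.89.207.0 - 205.89.207.63) does not contain 205.89.207.158
Longest matching prefix is /18 -> next hop Router N.

Router N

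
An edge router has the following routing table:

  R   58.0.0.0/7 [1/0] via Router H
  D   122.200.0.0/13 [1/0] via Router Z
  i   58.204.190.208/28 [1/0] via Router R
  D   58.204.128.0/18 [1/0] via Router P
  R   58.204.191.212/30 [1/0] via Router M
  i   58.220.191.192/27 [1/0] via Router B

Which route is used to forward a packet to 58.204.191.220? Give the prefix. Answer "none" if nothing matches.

58.204.128.0/18

Entries matching 58.204.191.220:
  58.0.0.0/7 (58.0.0.0 - 59.255.255.255)
  58.204.128.0/18 (58.204.128.0 - 58.204.191.255)
Most specific is 58.204.128.0/18.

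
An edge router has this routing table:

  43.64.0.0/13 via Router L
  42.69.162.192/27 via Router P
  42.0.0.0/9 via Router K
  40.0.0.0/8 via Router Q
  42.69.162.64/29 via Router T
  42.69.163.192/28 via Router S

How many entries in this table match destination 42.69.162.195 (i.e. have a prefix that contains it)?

2

Prefixes containing 42.69.162.195:
  42.0.0.0/9 (42.0.0.0 - 42.127.255.255)
  42.69.162.192/27 (42.69.162.192 - 42.69.162.223)
Total matching entries: 2.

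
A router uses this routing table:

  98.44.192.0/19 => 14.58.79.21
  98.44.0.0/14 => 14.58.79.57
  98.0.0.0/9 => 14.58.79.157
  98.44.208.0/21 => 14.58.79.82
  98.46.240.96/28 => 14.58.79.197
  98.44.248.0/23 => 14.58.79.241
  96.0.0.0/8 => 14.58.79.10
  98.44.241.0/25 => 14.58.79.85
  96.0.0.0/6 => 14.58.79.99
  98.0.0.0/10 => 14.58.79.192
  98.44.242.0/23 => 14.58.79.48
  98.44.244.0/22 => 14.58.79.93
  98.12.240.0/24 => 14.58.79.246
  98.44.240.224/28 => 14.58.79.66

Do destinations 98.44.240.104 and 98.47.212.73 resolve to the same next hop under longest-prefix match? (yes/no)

98.44.240.104: longest match 98.44.0.0/14 -> 14.58.79.57
98.47.212.73: longest match 98.44.0.0/14 -> 14.58.79.57

yes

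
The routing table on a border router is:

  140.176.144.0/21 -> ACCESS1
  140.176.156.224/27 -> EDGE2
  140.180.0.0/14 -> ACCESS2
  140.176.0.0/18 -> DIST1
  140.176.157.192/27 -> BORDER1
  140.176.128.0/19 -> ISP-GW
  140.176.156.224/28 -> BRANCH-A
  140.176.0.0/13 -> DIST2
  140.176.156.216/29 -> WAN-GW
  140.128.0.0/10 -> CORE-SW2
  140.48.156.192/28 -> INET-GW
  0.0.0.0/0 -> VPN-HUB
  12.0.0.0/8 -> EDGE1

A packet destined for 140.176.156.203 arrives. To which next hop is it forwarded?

Routes whose prefix contains 140.176.156.203:
  0.0.0.0/0 (default, matches everything) -> VPN-HUB
  140.128.0.0/10 (140.128.0.0 - 140.191.255.255) -> CORE-SW2
  140.176.0.0/13 (140.176.0.0 - 140.183.255.255) -> DIST2
  140.176.128.0/19 (140.176.128.0 - 140.176.159.255) -> ISP-GW
More-specific entries that do NOT match:
  140.176.156.216/29 (140.176.156.216 - 140.176.156.223) does not contain 140.176.156.203
  140.176.156.224/28 (140.176.156.224 - 140.176.156.239) does not contain 140.176.156.203
  140.48.156.192/28 (140.48.156.192 - 140.48.156.207) does not contain 140.176.156.203
  140.176.156.224/27 (140.176.156.224 - 140.176.156.255) does not contain 140.176.156.203
  140.176.157.192/27 (140.176.157.192 - 140.176.157.223) does not contain 140.176.156.203
  140.176.144.0/21 (140.176.144.0 - 140.176.151.255) does not contain 140.176.156.203
Longest matching prefix is /19 -> next hop ISP-GW.

ISP-GW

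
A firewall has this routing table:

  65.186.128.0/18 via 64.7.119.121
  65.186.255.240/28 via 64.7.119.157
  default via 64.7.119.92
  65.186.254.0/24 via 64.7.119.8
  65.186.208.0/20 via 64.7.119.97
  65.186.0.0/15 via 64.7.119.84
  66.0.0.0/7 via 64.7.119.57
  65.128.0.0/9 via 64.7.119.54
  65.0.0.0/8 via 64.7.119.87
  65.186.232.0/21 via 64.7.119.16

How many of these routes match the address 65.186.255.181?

4

Prefixes containing 65.186.255.181:
  0.0.0.0/0 (default, matches everything)
  65.0.0.0/8 (65.0.0.0 - 65.255.255.255)
  65.128.0.0/9 (65.128.0.0 - 65.255.255.255)
  65.186.0.0/15 (65.186.0.0 - 65.187.255.255)
Total matching entries: 4.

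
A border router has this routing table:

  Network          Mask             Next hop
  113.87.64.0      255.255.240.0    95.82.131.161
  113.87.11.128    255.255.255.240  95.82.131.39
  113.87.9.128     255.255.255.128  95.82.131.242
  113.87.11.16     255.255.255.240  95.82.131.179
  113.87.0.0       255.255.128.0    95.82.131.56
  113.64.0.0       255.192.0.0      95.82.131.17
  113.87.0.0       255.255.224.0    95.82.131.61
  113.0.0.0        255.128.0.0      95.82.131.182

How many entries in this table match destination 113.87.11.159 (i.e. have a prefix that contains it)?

Prefixes containing 113.87.11.159:
  113.0.0.0/9 (113.0.0.0 - 113.127.255.255)
  113.64.0.0/10 (113.64.0.0 - 113.127.255.255)
  113.87.0.0/17 (113.87.0.0 - 113.87.127.255)
  113.87.0.0/19 (113.87.0.0 - 113.87.31.255)
Total matching entries: 4.

4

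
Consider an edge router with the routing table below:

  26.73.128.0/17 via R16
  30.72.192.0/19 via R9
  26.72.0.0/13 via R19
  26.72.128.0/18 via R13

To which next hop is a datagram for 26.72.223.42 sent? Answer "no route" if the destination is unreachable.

R19

Routes whose prefix contains 26.72.223.42:
  26.72.0.0/13 (26.72.0.0 - 26.79.255.255) -> R19
More-specific entries that do NOT match:
  30.72.192.0/19 (30.72.192.0 - 30.72.223.255) does not contain 26.72.223.42
  26.72.128.0/18 (26.72.128.0 - 26.72.191.255) does not contain 26.72.223.42
  26.73.128.0/17 (26.73.128.0 - 26.73.255.255) does not contain 26.72.223.42
Longest matching prefix is /13 -> next hop R19.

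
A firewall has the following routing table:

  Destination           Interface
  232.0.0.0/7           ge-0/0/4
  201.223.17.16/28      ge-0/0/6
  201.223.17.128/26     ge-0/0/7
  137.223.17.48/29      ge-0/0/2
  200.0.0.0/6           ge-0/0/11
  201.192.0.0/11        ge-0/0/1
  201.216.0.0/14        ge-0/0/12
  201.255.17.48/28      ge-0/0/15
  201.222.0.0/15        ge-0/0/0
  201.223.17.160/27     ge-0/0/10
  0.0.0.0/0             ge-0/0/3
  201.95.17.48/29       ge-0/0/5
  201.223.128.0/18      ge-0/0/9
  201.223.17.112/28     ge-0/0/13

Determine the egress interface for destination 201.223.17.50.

ge-0/0/0

Routes whose prefix contains 201.223.17.50:
  0.0.0.0/0 (default, matches everything) -> ge-0/0/3
  200.0.0.0/6 (200.0.0.0 - 203.255.255.255) -> ge-0/0/11
  201.192.0.0/11 (201.192.0.0 - 201.223.255.255) -> ge-0/0/1
  201.222.0.0/15 (201.222.0.0 - 201.223.255.255) -> ge-0/0/0
More-specific entries that do NOT match:
  137.223.17.48/29 (137.223.17.48 - 137.223.17.55) does not contain 201.223.17.50
  201.95.17.48/29 (201.95.17.48 - 201.95.17.55) does not contain 201.223.17.50
  201.223.17.16/28 (201.223.17.16 - 201.223.17.31) does not contain 201.223.17.50
  201.255.17.48/28 (201.255.17.48 - 201.255.17.63) does not contain 201.223.17.50
  201.223.17.112/28 (201.223.17.112 - 201.223.17.127) does not contain 201.223.17.50
  201.223.17.160/27 (201.223.17.160 - 201.223.17.191) does not contain 201.223.17.50
  201.223.17.128/26 (201.223.17.128 - 201.223.17.191) does not contain 201.223.17.50
  201.223.128.0/18 (201.223.128.0 - 201.223.191.255) does not contain 201.223.17.50
Longest matching prefix is /15 -> interface ge-0/0/0.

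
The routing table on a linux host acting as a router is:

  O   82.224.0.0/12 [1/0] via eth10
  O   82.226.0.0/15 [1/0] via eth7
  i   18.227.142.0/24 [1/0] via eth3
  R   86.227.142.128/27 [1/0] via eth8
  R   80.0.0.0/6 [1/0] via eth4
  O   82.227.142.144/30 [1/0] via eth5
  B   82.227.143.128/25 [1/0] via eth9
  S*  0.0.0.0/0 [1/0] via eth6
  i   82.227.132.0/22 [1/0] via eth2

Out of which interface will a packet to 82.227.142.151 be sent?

Routes whose prefix contains 82.227.142.151:
  0.0.0.0/0 (default, matches everything) -> eth6
  80.0.0.0/6 (80.0.0.0 - 83.255.255.255) -> eth4
  82.224.0.0/12 (82.224.0.0 - 82.239.255.255) -> eth10
  82.226.0.0/15 (82.226.0.0 - 82.227.255.255) -> eth7
More-specific entries that do NOT match:
  82.227.142.144/30 (82.227.142.144 - 82.227.142.147) does not contain 82.227.142.151
  86.227.142.128/27 (86.227.142.128 - 86.227.142.159) does not contain 82.227.142.151
  82.227.143.128/25 (82.227.143.128 - 82.227.143.255) does not contain 82.227.142.151
  18.227.142.0/24 (18.227.142.0 - 18.227.142.255) does not contain 82.227.142.151
  82.227.132.0/22 (82.227.132.0 - 82.227.135.255) does not contain 82.227.142.151
Longest matching prefix is /15 -> interface eth7.

eth7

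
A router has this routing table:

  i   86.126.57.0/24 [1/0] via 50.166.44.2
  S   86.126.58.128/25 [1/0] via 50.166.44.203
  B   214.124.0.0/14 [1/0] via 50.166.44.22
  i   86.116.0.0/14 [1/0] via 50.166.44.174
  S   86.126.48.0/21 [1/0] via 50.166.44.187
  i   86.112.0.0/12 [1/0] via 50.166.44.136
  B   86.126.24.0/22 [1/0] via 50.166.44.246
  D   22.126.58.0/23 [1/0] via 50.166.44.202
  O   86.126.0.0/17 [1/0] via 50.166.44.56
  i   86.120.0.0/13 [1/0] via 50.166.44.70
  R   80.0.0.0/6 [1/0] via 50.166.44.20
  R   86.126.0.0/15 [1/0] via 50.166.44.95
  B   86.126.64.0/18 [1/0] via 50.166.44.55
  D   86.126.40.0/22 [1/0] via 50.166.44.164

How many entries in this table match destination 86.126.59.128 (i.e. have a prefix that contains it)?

4

Prefixes containing 86.126.59.128:
  86.112.0.0/12 (86.112.0.0 - 86.127.255.255)
  86.120.0.0/13 (86.120.0.0 - 86.127.255.255)
  86.126.0.0/15 (86.126.0.0 - 86.127.255.255)
  86.126.0.0/17 (86.126.0.0 - 86.126.127.255)
Total matching entries: 4.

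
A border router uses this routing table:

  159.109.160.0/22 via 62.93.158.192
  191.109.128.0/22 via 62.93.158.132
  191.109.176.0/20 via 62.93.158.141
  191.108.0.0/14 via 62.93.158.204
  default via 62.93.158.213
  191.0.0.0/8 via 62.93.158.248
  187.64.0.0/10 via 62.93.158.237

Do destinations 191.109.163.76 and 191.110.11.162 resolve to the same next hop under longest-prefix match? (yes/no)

yes

191.109.163.76: longest match 191.108.0.0/14 -> 62.93.158.204
191.110.11.162: longest match 191.108.0.0/14 -> 62.93.158.204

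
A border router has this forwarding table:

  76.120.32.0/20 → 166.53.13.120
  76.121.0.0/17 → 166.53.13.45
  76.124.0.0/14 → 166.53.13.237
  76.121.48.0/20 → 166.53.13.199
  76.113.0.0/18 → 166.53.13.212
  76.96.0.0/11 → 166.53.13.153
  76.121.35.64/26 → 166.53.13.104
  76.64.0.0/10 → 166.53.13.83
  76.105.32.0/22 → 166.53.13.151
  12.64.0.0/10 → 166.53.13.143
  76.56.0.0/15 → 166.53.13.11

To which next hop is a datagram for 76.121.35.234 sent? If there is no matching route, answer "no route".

Routes whose prefix contains 76.121.35.234:
  76.64.0.0/10 (76.64.0.0 - 76.127.255.255) -> 166.53.13.83
  76.96.0.0/11 (76.96.0.0 - 76.127.255.255) -> 166.53.13.153
  76.121.0.0/17 (76.121.0.0 - 76.121.127.255) -> 166.53.13.45
More-specific entries that do NOT match:
  76.121.35.64/26 (76.121.35.64 - 76.121.35.127) does not contain 76.121.35.234
  76.105.32.0/22 (76.105.32.0 - 76.105.35.255) does not contain 76.121.35.234
  76.120.32.0/20 (76.120.32.0 - 76.120.47.255) does not contain 76.121.35.234
  76.121.48.0/20 (76.121.48.0 - 76.121.63.255) does not contain 76.121.35.234
  76.113.0.0/18 (76.113.0.0 - 76.113.63.255) does not contain 76.121.35.234
Longest matching prefix is /17 -> next hop 166.53.13.45.

166.53.13.45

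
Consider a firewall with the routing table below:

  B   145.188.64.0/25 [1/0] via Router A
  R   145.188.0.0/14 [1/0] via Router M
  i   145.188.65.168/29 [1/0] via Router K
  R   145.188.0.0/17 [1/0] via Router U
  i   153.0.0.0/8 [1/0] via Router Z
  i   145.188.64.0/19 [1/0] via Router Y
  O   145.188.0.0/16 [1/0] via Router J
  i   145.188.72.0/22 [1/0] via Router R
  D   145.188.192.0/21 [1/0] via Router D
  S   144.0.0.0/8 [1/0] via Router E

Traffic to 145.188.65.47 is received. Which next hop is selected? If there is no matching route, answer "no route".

Routes whose prefix contains 145.188.65.47:
  145.188.0.0/14 (145.188.0.0 - 145.191.255.255) -> Router M
  145.188.0.0/16 (145.188.0.0 - 145.188.255.255) -> Router J
  145.188.0.0/17 (145.188.0.0 - 145.188.127.255) -> Router U
  145.188.64.0/19 (145.188.64.0 - 145.188.95.255) -> Router Y
More-specific entries that do NOT match:
  145.188.65.168/29 (145.188.65.168 - 145.188.65.175) does not contain 145.188.65.47
  145.188.64.0/25 (145.188.64.0 - 145.188.64.127) does not contain 145.188.65.47
  145.188.72.0/22 (145.188.72.0 - 145.188.75.255) does not contain 145.188.65.47
  145.188.192.0/21 (145.188.192.0 - 145.188.199.255) does not contain 145.188.65.47
Longest matching prefix is /19 -> next hop Router Y.

Router Y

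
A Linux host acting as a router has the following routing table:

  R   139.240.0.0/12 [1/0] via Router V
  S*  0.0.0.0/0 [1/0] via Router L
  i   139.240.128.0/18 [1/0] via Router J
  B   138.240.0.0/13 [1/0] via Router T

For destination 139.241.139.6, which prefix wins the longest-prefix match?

Entries matching 139.241.139.6:
  0.0.0.0/0 (default, matches everything)
  139.240.0.0/12 (139.240.0.0 - 139.255.255.255)
Most specific is 139.240.0.0/12.

139.240.0.0/12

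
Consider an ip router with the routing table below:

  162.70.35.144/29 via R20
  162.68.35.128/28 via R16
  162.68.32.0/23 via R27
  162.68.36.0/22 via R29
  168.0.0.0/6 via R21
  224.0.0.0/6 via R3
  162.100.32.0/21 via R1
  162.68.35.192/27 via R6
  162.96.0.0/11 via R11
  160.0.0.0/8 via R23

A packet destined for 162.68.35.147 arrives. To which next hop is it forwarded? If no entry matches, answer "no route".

No entry's prefix contains 162.68.35.147; there is no default route.

no route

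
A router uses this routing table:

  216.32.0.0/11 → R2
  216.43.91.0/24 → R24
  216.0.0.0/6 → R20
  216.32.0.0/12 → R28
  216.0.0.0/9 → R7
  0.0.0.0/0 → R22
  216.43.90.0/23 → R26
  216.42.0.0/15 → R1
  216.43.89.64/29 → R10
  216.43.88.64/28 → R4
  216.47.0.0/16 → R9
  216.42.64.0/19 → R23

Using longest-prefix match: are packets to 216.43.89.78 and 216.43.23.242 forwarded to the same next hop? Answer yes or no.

216.43.89.78: longest match 216.42.0.0/15 -> R1
216.43.23.242: longest match 216.42.0.0/15 -> R1

yes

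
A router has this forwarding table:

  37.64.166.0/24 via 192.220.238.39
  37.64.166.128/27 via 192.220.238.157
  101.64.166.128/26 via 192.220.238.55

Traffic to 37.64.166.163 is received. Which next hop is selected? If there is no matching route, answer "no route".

Routes whose prefix contains 37.64.166.163:
  37.64.166.0/24 (37.64.166.0 - 37.64.166.255) -> 192.220.238.39
More-specific entries that do NOT match:
  37.64.166.128/27 (37.64.166.128 - 37.64.166.159) does not contain 37.64.166.163
  101.64.166.128/26 (101.64.166.128 - 101.64.166.191) does not contain 37.64.166.163
Longest matching prefix is /24 -> next hop 192.220.238.39.

192.220.238.39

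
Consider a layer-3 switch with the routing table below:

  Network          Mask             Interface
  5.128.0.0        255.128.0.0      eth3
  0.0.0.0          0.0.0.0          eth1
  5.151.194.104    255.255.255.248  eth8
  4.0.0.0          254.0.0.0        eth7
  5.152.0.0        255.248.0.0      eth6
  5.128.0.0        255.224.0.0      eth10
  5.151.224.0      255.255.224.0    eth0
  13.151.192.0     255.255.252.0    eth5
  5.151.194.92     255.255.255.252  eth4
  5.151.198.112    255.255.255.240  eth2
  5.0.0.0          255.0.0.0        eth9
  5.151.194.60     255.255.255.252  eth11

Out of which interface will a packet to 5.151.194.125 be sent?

eth10

Routes whose prefix contains 5.151.194.125:
  0.0.0.0/0 (default, matches everything) -> eth1
  4.0.0.0/7 (4.0.0.0 - 5.255.255.255) -> eth7
  5.0.0.0/8 (5.0.0.0 - 5.255.255.255) -> eth9
  5.128.0.0/9 (5.128.0.0 - 5.255.255.255) -> eth3
  5.128.0.0/11 (5.128.0.0 - 5.159.255.255) -> eth10
More-specific entries that do NOT match:
  5.151.194.92/30 (5.151.194.92 - 5.151.194.95) does not contain 5.151.194.125
  5.151.194.60/30 (5.151.194.60 - 5.151.194.63) does not contain 5.151.194.125
  5.151.194.104/29 (5.151.194.104 - 5.151.194.111) does not contain 5.151.194.125
  5.151.198.112/28 (5.151.198.112 - 5.151.198.127) does not contain 5.151.194.125
  13.151.192.0/22 (13.151.192.0 - 13.151.195.255) does not contain 5.151.194.125
  5.151.224.0/19 (5.151.224.0 - 5.151.255.255) does not contain 5.151.194.125
  5.152.0.0/13 (5.152.0.0 - 5.159.255.255) does not contain 5.151.194.125
Longest matching prefix is /11 -> interface eth10.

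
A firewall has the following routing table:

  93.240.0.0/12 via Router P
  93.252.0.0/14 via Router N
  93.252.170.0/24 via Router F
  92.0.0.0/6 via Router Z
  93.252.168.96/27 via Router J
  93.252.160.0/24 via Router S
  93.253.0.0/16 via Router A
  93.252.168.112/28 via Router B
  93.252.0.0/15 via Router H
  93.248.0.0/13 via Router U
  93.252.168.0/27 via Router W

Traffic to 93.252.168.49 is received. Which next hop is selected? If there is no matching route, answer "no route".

Routes whose prefix contains 93.252.168.49:
  92.0.0.0/6 (92.0.0.0 - 95.255.255.255) -> Router Z
  93.240.0.0/12 (93.240.0.0 - 93.255.255.255) -> Router P
  93.248.0.0/13 (93.248.0.0 - 93.255.255.255) -> Router U
  93.252.0.0/14 (93.252.0.0 - 93.255.255.255) -> Router N
  93.252.0.0/15 (93.252.0.0 - 93.253.255.255) -> Router H
More-specific entries that do NOT match:
  93.252.168.112/28 (93.252.168.112 - 93.252.168.127) does not contain 93.252.168.49
  93.252.168.96/27 (93.252.168.96 - 93.252.168.127) does not contain 93.252.168.49
  93.252.168.0/27 (93.252.168.0 - 93.252.168.31) does not contain 93.252.168.49
  93.252.170.0/24 (93.252.170.0 - 93.252.170.255) does not contain 93.252.168.49
  93.252.160.0/24 (93.252.160.0 - 93.252.160.255) does not contain 93.252.168.49
  93.253.0.0/16 (93.253.0.0 - 93.253.255.255) does not contain 93.252.168.49
Longest matching prefix is /15 -> next hop Router H.

Router H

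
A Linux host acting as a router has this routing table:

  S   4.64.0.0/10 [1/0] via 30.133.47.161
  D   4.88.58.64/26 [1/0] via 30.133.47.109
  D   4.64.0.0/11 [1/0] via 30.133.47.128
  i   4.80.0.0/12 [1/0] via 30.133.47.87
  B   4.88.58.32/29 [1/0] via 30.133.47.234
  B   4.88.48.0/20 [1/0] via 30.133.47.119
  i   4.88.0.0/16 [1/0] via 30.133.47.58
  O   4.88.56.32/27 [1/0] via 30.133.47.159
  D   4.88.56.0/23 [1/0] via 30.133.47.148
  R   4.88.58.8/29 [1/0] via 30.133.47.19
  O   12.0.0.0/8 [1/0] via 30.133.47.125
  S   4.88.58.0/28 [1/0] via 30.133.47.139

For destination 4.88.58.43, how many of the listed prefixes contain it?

Prefixes containing 4.88.58.43:
  4.64.0.0/10 (4.64.0.0 - 4.127.255.255)
  4.64.0.0/11 (4.64.0.0 - 4.95.255.255)
  4.80.0.0/12 (4.80.0.0 - 4.95.255.255)
  4.88.0.0/16 (4.88.0.0 - 4.88.255.255)
  4.88.48.0/20 (4.88.48.0 - 4.88.63.255)
Total matching entries: 5.

5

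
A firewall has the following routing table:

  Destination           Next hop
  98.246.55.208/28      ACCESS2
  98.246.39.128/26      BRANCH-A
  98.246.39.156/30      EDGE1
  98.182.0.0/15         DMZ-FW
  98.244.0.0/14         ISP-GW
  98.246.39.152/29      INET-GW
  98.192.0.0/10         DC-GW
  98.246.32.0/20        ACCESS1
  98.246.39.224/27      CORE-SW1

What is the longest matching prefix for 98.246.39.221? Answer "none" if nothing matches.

Entries matching 98.246.39.221:
  98.192.0.0/10 (98.192.0.0 - 98.255.255.255)
  98.244.0.0/14 (98.244.0.0 - 98.247.255.255)
  98.246.32.0/20 (98.246.32.0 - 98.246.47.255)
Most specific is 98.246.32.0/20.

98.246.32.0/20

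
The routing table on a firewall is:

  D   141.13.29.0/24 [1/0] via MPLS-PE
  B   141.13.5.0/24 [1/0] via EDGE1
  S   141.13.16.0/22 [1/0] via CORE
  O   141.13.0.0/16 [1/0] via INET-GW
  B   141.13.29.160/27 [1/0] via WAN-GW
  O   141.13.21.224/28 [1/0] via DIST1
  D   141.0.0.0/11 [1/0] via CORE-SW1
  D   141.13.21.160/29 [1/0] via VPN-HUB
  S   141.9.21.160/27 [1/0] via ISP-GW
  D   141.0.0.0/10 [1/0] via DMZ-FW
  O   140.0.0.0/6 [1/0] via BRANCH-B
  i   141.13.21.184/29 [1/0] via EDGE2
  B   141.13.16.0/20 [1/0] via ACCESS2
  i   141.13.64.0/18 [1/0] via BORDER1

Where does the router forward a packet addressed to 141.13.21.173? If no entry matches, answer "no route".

ACCESS2

Routes whose prefix contains 141.13.21.173:
  140.0.0.0/6 (140.0.0.0 - 143.255.255.255) -> BRANCH-B
  141.0.0.0/10 (141.0.0.0 - 141.63.255.255) -> DMZ-FW
  141.0.0.0/11 (141.0.0.0 - 141.31.255.255) -> CORE-SW1
  141.13.0.0/16 (141.13.0.0 - 141.13.255.255) -> INET-GW
  141.13.16.0/20 (141.13.16.0 - 141.13.31.255) -> ACCESS2
More-specific entries that do NOT match:
  141.13.21.160/29 (141.13.21.160 - 141.13.21.167) does not contain 141.13.21.173
  141.13.21.184/29 (141.13.21.184 - 141.13.21.191) does not contain 141.13.21.173
  141.13.21.224/28 (141.13.21.224 - 141.13.21.239) does not contain 141.13.21.173
  141.13.29.160/27 (141.13.29.160 - 141.13.29.191) does not contain 141.13.21.173
  141.9.21.160/27 (141.9.21.160 - 141.9.21.191) does not contain 141.13.21.173
  141.13.29.0/24 (141.13.29.0 - 141.13.29.255) does not contain 141.13.21.173
  141.13.5.0/24 (141.13.5.0 - 141.13.5.255) does not contain 141.13.21.173
  141.13.16.0/22 (141.13.16.0 - 141.13.19.255) does not contain 141.13.21.173
Longest matching prefix is /20 -> next hop ACCESS2.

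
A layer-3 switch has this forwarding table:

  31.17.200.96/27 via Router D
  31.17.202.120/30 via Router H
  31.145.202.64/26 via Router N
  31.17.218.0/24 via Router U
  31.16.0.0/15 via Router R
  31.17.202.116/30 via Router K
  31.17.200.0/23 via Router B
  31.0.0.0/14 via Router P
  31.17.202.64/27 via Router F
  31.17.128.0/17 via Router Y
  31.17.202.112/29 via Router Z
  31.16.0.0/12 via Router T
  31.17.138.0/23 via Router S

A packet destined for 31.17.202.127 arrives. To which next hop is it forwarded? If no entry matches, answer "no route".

Routes whose prefix contains 31.17.202.127:
  31.16.0.0/12 (31.16.0.0 - 31.31.255.255) -> Router T
  31.16.0.0/15 (31.16.0.0 - 31.17.255.255) -> Router R
  31.17.128.0/17 (31.17.128.0 - 31.17.255.255) -> Router Y
More-specific entries that do NOT match:
  31.17.202.120/30 (31.17.202.120 - 31.17.202.123) does not contain 31.17.202.127
  31.17.202.116/30 (31.17.202.116 - 31.17.202.119) does not contain 31.17.202.127
  31.17.202.112/29 (31.17.202.112 - 31.17.202.119) does not contain 31.17.202.127
  31.17.200.96/27 (31.17.200.96 - 31.17.200.127) does not contain 31.17.202.127
  31.17.202.64/27 (31.17.202.64 - 31.17.202.95) does not contain 31.17.202.127
  31.145.202.64/26 (31.145.202.64 - 31.145.202.127) does not contain 31.17.202.127
  31.17.218.0/24 (31.17.218.0 - 31.17.218.255) does not contain 31.17.202.127
  31.17.200.0/23 (31.17.200.0 - 31.17.201.255) does not contain 31.17.202.127
  31.17.138.0/23 (31.17.138.0 - 31.17.139.255) does not contain 31.17.202.127
Longest matching prefix is /17 -> next hop Router Y.

Router Y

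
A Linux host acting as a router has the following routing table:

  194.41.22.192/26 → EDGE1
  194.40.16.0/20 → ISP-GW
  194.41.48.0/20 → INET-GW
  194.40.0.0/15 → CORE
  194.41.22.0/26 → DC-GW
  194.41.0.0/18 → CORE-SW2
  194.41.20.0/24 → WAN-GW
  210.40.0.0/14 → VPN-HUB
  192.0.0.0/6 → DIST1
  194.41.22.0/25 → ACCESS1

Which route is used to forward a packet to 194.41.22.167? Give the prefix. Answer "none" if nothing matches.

194.41.0.0/18

Entries matching 194.41.22.167:
  192.0.0.0/6 (192.0.0.0 - 195.255.255.255)
  194.40.0.0/15 (194.40.0.0 - 194.41.255.255)
  194.41.0.0/18 (194.41.0.0 - 194.41.63.255)
Most specific is 194.41.0.0/18.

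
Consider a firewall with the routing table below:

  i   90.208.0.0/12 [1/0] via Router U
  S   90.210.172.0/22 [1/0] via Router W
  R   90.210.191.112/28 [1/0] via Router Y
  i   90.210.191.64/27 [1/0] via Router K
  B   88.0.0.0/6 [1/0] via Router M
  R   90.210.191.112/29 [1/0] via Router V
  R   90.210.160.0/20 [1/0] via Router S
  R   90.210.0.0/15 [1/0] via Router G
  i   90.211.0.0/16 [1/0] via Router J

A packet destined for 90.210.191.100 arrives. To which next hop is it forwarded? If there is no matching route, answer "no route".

Router G

Routes whose prefix contains 90.210.191.100:
  88.0.0.0/6 (88.0.0.0 - 91.255.255.255) -> Router M
  90.208.0.0/12 (90.208.0.0 - 90.223.255.255) -> Router U
  90.210.0.0/15 (90.210.0.0 - 90.211.255.255) -> Router G
More-specific entries that do NOT match:
  90.210.191.112/29 (90.210.191.112 - 90.210.191.119) does not contain 90.210.191.100
  90.210.191.112/28 (90.210.191.112 - 90.210.191.127) does not contain 90.210.191.100
  90.210.191.64/27 (90.210.191.64 - 90.210.191.95) does not contain 90.210.191.100
  90.210.172.0/22 (90.210.172.0 - 90.210.175.255) does not contain 90.210.191.100
  90.210.160.0/20 (90.210.160.0 - 90.210.175.255) does not contain 90.210.191.100
  90.211.0.0/16 (90.211.0.0 - 90.211.255.255) does not contain 90.210.191.100
Longest matching prefix is /15 -> next hop Router G.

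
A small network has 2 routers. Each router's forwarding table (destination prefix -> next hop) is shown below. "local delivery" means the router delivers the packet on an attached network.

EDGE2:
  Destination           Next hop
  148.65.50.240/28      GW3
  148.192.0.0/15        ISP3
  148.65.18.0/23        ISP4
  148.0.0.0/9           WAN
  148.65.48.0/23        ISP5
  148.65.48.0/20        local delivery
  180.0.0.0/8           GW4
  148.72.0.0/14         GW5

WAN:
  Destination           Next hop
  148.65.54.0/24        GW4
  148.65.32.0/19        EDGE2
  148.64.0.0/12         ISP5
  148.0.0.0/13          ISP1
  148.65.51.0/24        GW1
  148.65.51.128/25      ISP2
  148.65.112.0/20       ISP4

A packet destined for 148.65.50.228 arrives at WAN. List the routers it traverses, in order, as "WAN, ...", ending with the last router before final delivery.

At WAN: longest match for 148.65.50.228 is 148.65.32.0/19 -> EDGE2
At EDGE2: longest match for 148.65.50.228 is 148.65.48.0/20 -> local delivery

WAN, EDGE2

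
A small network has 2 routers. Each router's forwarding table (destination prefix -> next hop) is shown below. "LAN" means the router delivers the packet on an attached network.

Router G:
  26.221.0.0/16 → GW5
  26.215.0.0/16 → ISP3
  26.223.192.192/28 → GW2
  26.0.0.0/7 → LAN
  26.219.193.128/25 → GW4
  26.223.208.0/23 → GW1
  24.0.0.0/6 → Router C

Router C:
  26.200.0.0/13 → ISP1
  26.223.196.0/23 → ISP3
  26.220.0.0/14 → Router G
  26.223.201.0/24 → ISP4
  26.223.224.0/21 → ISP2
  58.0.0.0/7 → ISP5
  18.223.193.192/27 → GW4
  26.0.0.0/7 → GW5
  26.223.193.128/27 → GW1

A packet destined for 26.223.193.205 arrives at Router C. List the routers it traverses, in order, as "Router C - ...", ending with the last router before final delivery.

At Router C: longest match for 26.223.193.205 is 26.220.0.0/14 -> Router G
At Router G: longest match for 26.223.193.205 is 26.0.0.0/7 -> LAN

Router C - Router G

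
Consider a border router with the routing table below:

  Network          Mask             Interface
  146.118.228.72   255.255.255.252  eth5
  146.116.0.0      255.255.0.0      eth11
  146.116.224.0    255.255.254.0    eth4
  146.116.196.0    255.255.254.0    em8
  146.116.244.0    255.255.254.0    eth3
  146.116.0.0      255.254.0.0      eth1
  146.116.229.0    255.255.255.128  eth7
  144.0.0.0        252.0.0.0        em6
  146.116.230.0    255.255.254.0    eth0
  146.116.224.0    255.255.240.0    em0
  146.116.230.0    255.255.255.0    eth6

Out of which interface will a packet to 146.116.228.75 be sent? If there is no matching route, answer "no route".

Routes whose prefix contains 146.116.228.75:
  144.0.0.0/6 (144.0.0.0 - 147.255.255.255) -> em6
  146.116.0.0/15 (146.116.0.0 - 146.117.255.255) -> eth1
  146.116.0.0/16 (146.116.0.0 - 146.116.255.255) -> eth11
  146.116.224.0/20 (146.116.224.0 - 146.116.239.255) -> em0
More-specific entries that do NOT match:
  146.118.228.72/30 (146.118.228.72 - 146.118.228.75) does not contain 146.116.228.75
  146.116.229.0/25 (146.116.229.0 - 146.116.229.127) does not contain 146.116.228.75
  146.116.230.0/24 (146.116.230.0 - 146.116.230.255) does not contain 146.116.228.75
  146.116.224.0/23 (146.116.224.0 - 146.116.225.255) does not contain 146.116.228.75
  146.116.196.0/23 (146.116.196.0 - 146.116.197.255) does not contain 146.116.228.75
  146.116.244.0/23 (146.116.244.0 - 146.116.245.255) does not contain 146.116.228.75
  146.116.230.0/23 (146.116.230.0 - 146.116.231.255) does not contain 146.116.228.75
Longest matching prefix is /20 -> interface em0.

em0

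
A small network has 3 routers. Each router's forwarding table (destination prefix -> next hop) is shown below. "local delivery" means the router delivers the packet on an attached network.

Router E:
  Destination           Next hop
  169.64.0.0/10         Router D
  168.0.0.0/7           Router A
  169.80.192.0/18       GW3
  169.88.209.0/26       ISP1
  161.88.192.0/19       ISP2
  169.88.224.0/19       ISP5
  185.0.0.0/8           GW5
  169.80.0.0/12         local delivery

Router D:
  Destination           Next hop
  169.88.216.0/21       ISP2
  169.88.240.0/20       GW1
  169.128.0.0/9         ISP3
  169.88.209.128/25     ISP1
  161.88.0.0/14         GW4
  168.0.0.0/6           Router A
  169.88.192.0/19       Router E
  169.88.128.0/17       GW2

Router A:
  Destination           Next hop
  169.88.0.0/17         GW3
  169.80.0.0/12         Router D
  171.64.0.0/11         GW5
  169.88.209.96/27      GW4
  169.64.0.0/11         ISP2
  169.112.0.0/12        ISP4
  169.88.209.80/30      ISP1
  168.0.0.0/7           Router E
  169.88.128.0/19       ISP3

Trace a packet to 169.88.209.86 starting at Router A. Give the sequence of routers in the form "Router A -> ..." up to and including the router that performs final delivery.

At Router A: longest match for 169.88.209.86 is 169.80.0.0/12 -> Router D
At Router D: longest match for 169.88.209.86 is 169.88.192.0/19 -> Router E
At Router E: longest match for 169.88.209.86 is 169.80.0.0/12 -> local delivery

Router A -> Router D -> Router E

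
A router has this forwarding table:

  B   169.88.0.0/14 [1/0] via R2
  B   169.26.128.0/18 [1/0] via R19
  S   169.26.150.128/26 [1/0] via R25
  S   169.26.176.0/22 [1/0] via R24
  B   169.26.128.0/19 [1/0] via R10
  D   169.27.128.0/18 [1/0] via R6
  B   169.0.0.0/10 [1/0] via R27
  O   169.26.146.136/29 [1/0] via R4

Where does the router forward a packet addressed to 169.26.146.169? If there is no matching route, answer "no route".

R10

Routes whose prefix contains 169.26.146.169:
  169.0.0.0/10 (169.0.0.0 - 169.63.255.255) -> R27
  169.26.128.0/18 (169.26.128.0 - 169.26.191.255) -> R19
  169.26.128.0/19 (169.26.128.0 - 169.26.159.255) -> R10
More-specific entries that do NOT match:
  169.26.146.136/29 (169.26.146.136 - 169.26.146.143) does not contain 169.26.146.169
  169.26.150.128/26 (169.26.150.128 - 169.26.150.191) does not contain 169.26.146.169
  169.26.176.0/22 (169.26.176.0 - 169.26.179.255) does not contain 169.26.146.169
Longest matching prefix is /19 -> next hop R10.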